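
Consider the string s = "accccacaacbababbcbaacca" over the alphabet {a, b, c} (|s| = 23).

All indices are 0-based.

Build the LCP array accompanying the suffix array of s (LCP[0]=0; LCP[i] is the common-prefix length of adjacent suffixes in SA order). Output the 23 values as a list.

[0, 1, 3, 1, 2, 1, 2, 2, 3, 0, 2, 3, 1, 1, 0, 2, 2, 1, 3, 1, 3, 2, 3]

sorted suffixes:
  #0 SA[0]=22  'a'
  #1 SA[1]=7  'aacbababbcbaacca'
  #2 SA[2]=18  'aacca'
  #3 SA[3]=11  'ababbcbaacca'
  #4 SA[4]=13  'abbcbaacca'
  #5 SA[5]=5  'acaacbababbcbaacca'
  #6 SA[6]=8  'acbababbcbaacca'
  #7 SA[7]=19  'acca'
  #8 SA[8]=0  'accccacaacbababbcbaacca'
  #9 SA[9]=17  'baacca'
  #10 SA[10]=10  'bababbcbaacca'
  #11 SA[11]=12  'babbcbaacca'
  #12 SA[12]=14  'bbcbaacca'
  #13 SA[13]=15  'bcbaacca'
  #14 SA[14]=21  'ca'
  #15 SA[15]=6  'caacbababbcbaacca'
  #16 SA[16]=4  'cacaacbababbcbaacca'
  #17 SA[17]=16  'cbaacca'
  #18 SA[18]=9  'cbababbcbaacca'
  #19 SA[19]=20  'cca'
  #20 SA[20]=3  'ccacaacbababbcbaacca'
  #21 SA[21]=2  'cccacaacbababbcbaacca'
  #22 SA[22]=1  'ccccacaacbababbcbaacca'

SA = [22, 7, 18, 11, 13, 5, 8, 19, 0, 17, 10, 12, 14, 15, 21, 6, 4, 16, 9, 20, 3, 2, 1]
rank  pair      lcp
   1  s[22:],s[7:]  1  'a'
   2  s[7:],s[18:]  3  'aac'
   3  s[18:],s[11:]  1  'a'
   4  s[11:],s[13:]  2  'ab'
   5  s[13:],s[5:]  1  'a'
   6  s[5:],s[8:]  2  'ac'
   7  s[8:],s[19:]  2  'ac'
   8  s[19:],s[0:]  3  'acc'
   9  s[0:],s[17:]  0  ''
  10  s[17:],s[10:]  2  'ba'
  11  s[10:],s[12:]  3  'bab'
  12  s[12:],s[14:]  1  'b'
  13  s[14:],s[15:]  1  'b'
  14  s[15:],s[21:]  0  ''
  15  s[21:],s[6:]  2  'ca'
  16  s[6:],s[4:]  2  'ca'
  17  s[4:],s[16:]  1  'c'
  18  s[16:],s[9:]  3  'cba'
  19  s[9:],s[20:]  1  'c'
  20  s[20:],s[3:]  3  'cca'
  21  s[3:],s[2:]  2  'cc'
  22  s[2:],s[1:]  3  'ccc'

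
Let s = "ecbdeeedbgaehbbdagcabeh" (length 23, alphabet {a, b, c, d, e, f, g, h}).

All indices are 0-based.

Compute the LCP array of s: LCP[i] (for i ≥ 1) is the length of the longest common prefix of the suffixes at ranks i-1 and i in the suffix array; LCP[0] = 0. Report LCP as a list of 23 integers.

rank→(start, suffix):
  0 → (19, 'abeh')
  1 → (10, 'aehbbdagcabeh')
  2 → (16, 'agcabeh')
  3 → (13, 'bbdagcabeh')
  4 → (14, 'bdagcabeh')
  5 → (2, 'bdeeedbgaehbbdagcabeh')
  6 → (20, 'beh')
  7 → (8, 'bgaehbbdagcabeh')
  8 → (18, 'cabeh')
  9 → (1, 'cbdeeedbgaehbbdagcabeh')
  10 → (15, 'dagcabeh')
  11 → (7, 'dbgaehbbdagcabeh')
  12 → (3, 'deeedbgaehbbdagcabeh')
  13 → (0, 'ecbdeeedbgaehbbdagcabeh')
  14 → (6, 'edbgaehbbdagcabeh')
  15 → (5, 'eedbgaehbbdagcabeh')
  16 → (4, 'eeedbgaehbbdagcabeh')
  17 → (21, 'eh')
  18 → (11, 'ehbbdagcabeh')
  19 → (9, 'gaehbbdagcabeh')
  20 → (17, 'gcabeh')
  21 → (22, 'h')
  22 → (12, 'hbbdagcabeh')

SA = [19, 10, 16, 13, 14, 2, 20, 8, 18, 1, 15, 7, 3, 0, 6, 5, 4, 21, 11, 9, 17, 22, 12]
i: (SA[i-1],SA[i]) lcp shared
  1: (19,10) 1 'a'
  2: (10,16) 1 'a'
  3: (16,13) 0 ''
  4: (13,14) 1 'b'
  5: (14,2) 2 'bd'
  6: (2,20) 1 'b'
  7: (20,8) 1 'b'
  8: (8,18) 0 ''
  9: (18,1) 1 'c'
  10: (1,15) 0 ''
  11: (15,7) 1 'd'
  12: (7,3) 1 'd'
  13: (3,0) 0 ''
  14: (0,6) 1 'e'
  15: (6,5) 1 'e'
  16: (5,4) 2 'ee'
  17: (4,21) 1 'e'
  18: (21,11) 2 'eh'
  19: (11,9) 0 ''
  20: (9,17) 1 'g'
  21: (17,22) 0 ''
  22: (22,12) 1 'h'

[0, 1, 1, 0, 1, 2, 1, 1, 0, 1, 0, 1, 1, 0, 1, 1, 2, 1, 2, 0, 1, 0, 1]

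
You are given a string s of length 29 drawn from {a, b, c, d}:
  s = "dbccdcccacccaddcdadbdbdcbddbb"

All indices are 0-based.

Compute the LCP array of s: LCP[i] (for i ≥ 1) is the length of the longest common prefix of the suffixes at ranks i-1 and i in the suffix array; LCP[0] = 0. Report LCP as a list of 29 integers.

rank→(start, suffix):
  0 → (8, 'acccaddcdadbdbdcbddbb')
  1 → (17, 'adbdbdcbddbb')
  2 → (12, 'addcdadbdbdcbddbb')
  3 → (28, 'b')
  4 → (27, 'bb')
  5 → (1, 'bccdcccacccaddcdadbdbdcbddbb')
  6 → (19, 'bdbdcbddbb')
  7 → (21, 'bdcbddbb')
  8 → (24, 'bddbb')
  9 → (7, 'cacccaddcdadbdbdcbddbb')
  10 → (11, 'caddcdadbdbdcbddbb')
  11 → (23, 'cbddbb')
  12 → (6, 'ccacccaddcdadbdbdcbddbb')
  13 → (10, 'ccaddcdadbdbdcbddbb')
  14 → (5, 'cccacccaddcdadbdbdcbddbb')
  15 → (9, 'cccaddcdadbdbdcbddbb')
  16 → (2, 'ccdcccacccaddcdadbdbdcbddbb')
  17 → (15, 'cdadbdbdcbddbb')
  18 → (3, 'cdcccacccaddcdadbdbdcbddbb')
  19 → (16, 'dadbdbdcbddbb')
  20 → (26, 'dbb')
  21 → (0, 'dbccdcccacccaddcdadbdbdcbddbb')
  22 → (18, 'dbdbdcbddbb')
  23 → (20, 'dbdcbddbb')
  24 → (22, 'dcbddbb')
  25 → (4, 'dcccacccaddcdadbdbdcbddbb')
  26 → (14, 'dcdadbdbdcbddbb')
  27 → (25, 'ddbb')
  28 → (13, 'ddcdadbdbdcbddbb')

SA = [8, 17, 12, 28, 27, 1, 19, 21, 24, 7, 11, 23, 6, 10, 5, 9, 2, 15, 3, 16, 26, 0, 18, 20, 22, 4, 14, 25, 13]
i: (SA[i-1],SA[i]) lcp shared
  1: (8,17) 1 'a'
  2: (17,12) 2 'ad'
  3: (12,28) 0 ''
  4: (28,27) 1 'b'
  5: (27,1) 1 'b'
  6: (1,19) 1 'b'
  7: (19,21) 2 'bd'
  8: (21,24) 2 'bd'
  9: (24,7) 0 ''
  10: (7,11) 2 'ca'
  11: (11,23) 1 'c'
  12: (23,6) 1 'c'
  13: (6,10) 3 'cca'
  14: (10,5) 2 'cc'
  15: (5,9) 4 'ccca'
  16: (9,2) 2 'cc'
  17: (2,15) 1 'c'
  18: (15,3) 2 'cd'
  19: (3,16) 0 ''
  20: (16,26) 1 'd'
  21: (26,0) 2 'db'
  22: (0,18) 2 'db'
  23: (18,20) 3 'dbd'
  24: (20,22) 1 'd'
  25: (22,4) 2 'dc'
  26: (4,14) 2 'dc'
  27: (14,25) 1 'd'
  28: (25,13) 2 'dd'

[0, 1, 2, 0, 1, 1, 1, 2, 2, 0, 2, 1, 1, 3, 2, 4, 2, 1, 2, 0, 1, 2, 2, 3, 1, 2, 2, 1, 2]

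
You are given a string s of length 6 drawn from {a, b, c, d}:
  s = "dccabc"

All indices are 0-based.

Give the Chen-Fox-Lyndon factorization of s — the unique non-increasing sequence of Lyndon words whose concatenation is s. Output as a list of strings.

emit factor 1: 'd' (i=0, period=1)
emit factor 2: 'c' (i=1, period=1)
emit factor 3: 'c' (i=2, period=1)
emit factor 4: 'abc' (i=3, period=3)

["d", "c", "c", "abc"]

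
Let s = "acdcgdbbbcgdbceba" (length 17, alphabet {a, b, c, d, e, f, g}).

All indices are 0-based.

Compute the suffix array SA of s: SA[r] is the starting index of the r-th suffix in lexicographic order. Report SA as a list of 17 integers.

sorted suffixes:
  #0 SA[0]=16  'a'
  #1 SA[1]=0  'acdcgdbbbcgdbceba'
  #2 SA[2]=15  'ba'
  #3 SA[3]=6  'bbbcgdbceba'
  #4 SA[4]=7  'bbcgdbceba'
  #5 SA[5]=12  'bceba'
  #6 SA[6]=8  'bcgdbceba'
  #7 SA[7]=1  'cdcgdbbbcgdbceba'
  #8 SA[8]=13  'ceba'
  #9 SA[9]=3  'cgdbbbcgdbceba'
  #10 SA[10]=9  'cgdbceba'
  #11 SA[11]=5  'dbbbcgdbceba'
  #12 SA[12]=11  'dbceba'
  #13 SA[13]=2  'dcgdbbbcgdbceba'
  #14 SA[14]=14  'eba'
  #15 SA[15]=4  'gdbbbcgdbceba'
  #16 SA[16]=10  'gdbceba'

[16, 0, 15, 6, 7, 12, 8, 1, 13, 3, 9, 5, 11, 2, 14, 4, 10]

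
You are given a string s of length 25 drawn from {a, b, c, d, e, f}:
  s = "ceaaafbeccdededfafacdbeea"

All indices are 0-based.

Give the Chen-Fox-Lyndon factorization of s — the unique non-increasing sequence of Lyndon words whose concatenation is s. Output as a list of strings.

["ce", "aaafbeccdededfafacdbee", "a"]

emit factor 1: 'ce' (i=0, period=2)
emit factor 2: 'aaafbeccdededfafacdbee' (i=2, period=22)
emit factor 3: 'a' (i=24, period=1)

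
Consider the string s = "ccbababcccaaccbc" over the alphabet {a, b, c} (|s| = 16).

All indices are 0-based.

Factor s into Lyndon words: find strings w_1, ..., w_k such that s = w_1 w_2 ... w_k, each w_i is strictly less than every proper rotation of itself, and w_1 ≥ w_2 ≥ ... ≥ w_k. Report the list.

emit factor 1: 'c' (i=0, period=1)
emit factor 2: 'c' (i=1, period=1)
emit factor 3: 'b' (i=2, period=1)
emit factor 4: 'ababccc' (i=3, period=7)
emit factor 5: 'aaccbc' (i=10, period=6)

["c", "c", "b", "ababccc", "aaccbc"]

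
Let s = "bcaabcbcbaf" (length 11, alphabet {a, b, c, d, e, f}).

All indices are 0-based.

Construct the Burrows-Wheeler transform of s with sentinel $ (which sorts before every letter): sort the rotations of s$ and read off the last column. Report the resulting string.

rank  rotation      last
    0  $bcaabcbcbaf  f
    1  aabcbcbaf$bc  c
    2  abcbcbaf$bca  a
    3  af$bcaabcbcb  b
    4  baf$bcaabcbc  c
    5  bcaabcbcbaf$  $
    6  bcbaf$bcaabc  c
    7  bcbcbaf$bcaa  a
    8  caabcbcbaf$b  b
    9  cbaf$bcaabcb  b
   10  cbcbaf$bcaab  b
   11  f$bcaabcbcba  a

fcabc$cabbba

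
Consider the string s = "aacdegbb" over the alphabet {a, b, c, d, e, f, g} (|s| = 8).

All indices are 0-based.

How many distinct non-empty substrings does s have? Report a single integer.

34

sorted suffixes:
  #0 SA[0]=0  'aacdegbb'
  #1 SA[1]=1  'acdegbb'
  #2 SA[2]=7  'b'
  #3 SA[3]=6  'bb'
  #4 SA[4]=2  'cdegbb'
  #5 SA[5]=3  'degbb'
  #6 SA[6]=4  'egbb'
  #7 SA[7]=5  'gbb'

SA = [0, 1, 7, 6, 2, 3, 4, 5]
i: (SA[i-1],SA[i]) lcp shared
  1: (0,1) 1 'a'
  2: (1,7) 0 ''
  3: (7,6) 1 'b'
  4: (6,2) 0 ''
  5: (2,3) 0 ''
  6: (3,4) 0 ''
  7: (4,5) 0 ''

n(n+1)/2 = 8·9/2 = 36
Σ LCP = 0 + 1 + 0 + 1 + 0 + 0 + 0 + 0 = 2
distinct = 36 − 2 = 34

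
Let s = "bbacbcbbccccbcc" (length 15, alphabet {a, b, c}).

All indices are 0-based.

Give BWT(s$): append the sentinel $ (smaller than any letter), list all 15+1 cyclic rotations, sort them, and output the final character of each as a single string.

rank  rotation          last
    0  $bbacbcbbccccbcc  c
    1  acbcbbccccbcc$bb  b
    2  bacbcbbccccbcc$b  b
    3  bbacbcbbccccbcc$  $
    4  bbccccbcc$bbacbc  c
    5  bcbbccccbcc$bbac  c
    6  bcc$bbacbcbbcccc  c
    7  bccccbcc$bbacbcb  b
    8  c$bbacbcbbccccbc  c
    9  cbbccccbcc$bbacb  b
   10  cbcbbccccbcc$bba  a
   11  cbcc$bbacbcbbccc  c
   12  cc$bbacbcbbccccb  b
   13  ccbcc$bbacbcbbcc  c
   14  cccbcc$bbacbcbbc  c
   15  ccccbcc$bbacbcbb  b

cbb$cccbcbacbccb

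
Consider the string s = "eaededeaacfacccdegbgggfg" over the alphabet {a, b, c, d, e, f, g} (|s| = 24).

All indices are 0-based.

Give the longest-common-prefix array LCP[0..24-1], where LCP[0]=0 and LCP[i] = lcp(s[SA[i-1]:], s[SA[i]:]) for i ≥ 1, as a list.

rank | idx | suffix
   0 |   7 | aacfacccdegbgggfg
   1 |  11 | acccdegbgggfg
   2 |   8 | acfacccdegbgggfg
   3 |   1 | aededeaacfacccdegbgggfg
   4 |  18 | bgggfg
   5 |  12 | cccdegbgggfg
   6 |  13 | ccdegbgggfg
   7 |  14 | cdegbgggfg
   8 |   9 | cfacccdegbgggfg
   9 |   5 | deaacfacccdegbgggfg
  10 |   3 | dedeaacfacccdegbgggfg
  11 |  15 | degbgggfg
  12 |   6 | eaacfacccdegbgggfg
  13 |   0 | eaededeaacfacccdegbgggfg
  14 |   4 | edeaacfacccdegbgggfg
  15 |   2 | ededeaacfacccdegbgggfg
  16 |  16 | egbgggfg
  17 |  10 | facccdegbgggfg
  18 |  22 | fg
  19 |  23 | g
  20 |  17 | gbgggfg
  21 |  21 | gfg
  22 |  20 | ggfg
  23 |  19 | gggfg

SA = [7, 11, 8, 1, 18, 12, 13, 14, 9, 5, 3, 15, 6, 0, 4, 2, 16, 10, 22, 23, 17, 21, 20, 19]
[i] adj suffixes → lcp
  [1] 7/11 → 1 ('a')
  [2] 11/8 → 2 ('ac')
  [3] 8/1 → 1 ('a')
  [4] 1/18 → 0 ('')
  [5] 18/12 → 0 ('')
  [6] 12/13 → 2 ('cc')
  [7] 13/14 → 1 ('c')
  [8] 14/9 → 1 ('c')
  [9] 9/5 → 0 ('')
  [10] 5/3 → 2 ('de')
  [11] 3/15 → 2 ('de')
  [12] 15/6 → 0 ('')
  [13] 6/0 → 2 ('ea')
  [14] 0/4 → 1 ('e')
  [15] 4/2 → 3 ('ede')
  [16] 2/16 → 1 ('e')
  [17] 16/10 → 0 ('')
  [18] 10/22 → 1 ('f')
  [19] 22/23 → 0 ('')
  [20] 23/17 → 1 ('g')
  [21] 17/21 → 1 ('g')
  [22] 21/20 → 1 ('g')
  [23] 20/19 → 2 ('gg')

[0, 1, 2, 1, 0, 0, 2, 1, 1, 0, 2, 2, 0, 2, 1, 3, 1, 0, 1, 0, 1, 1, 1, 2]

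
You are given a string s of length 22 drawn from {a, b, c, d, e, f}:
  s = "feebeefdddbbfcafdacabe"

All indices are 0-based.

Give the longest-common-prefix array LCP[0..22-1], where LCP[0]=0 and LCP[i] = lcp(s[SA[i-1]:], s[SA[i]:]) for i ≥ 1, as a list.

rank→(start, suffix):
  0 → (19, 'abe')
  1 → (17, 'acabe')
  2 → (14, 'afdacabe')
  3 → (10, 'bbfcafdacabe')
  4 → (20, 'be')
  5 → (3, 'beefdddbbfcafdacabe')
  6 → (11, 'bfcafdacabe')
  7 → (18, 'cabe')
  8 → (13, 'cafdacabe')
  9 → (16, 'dacabe')
  10 → (9, 'dbbfcafdacabe')
  11 → (8, 'ddbbfcafdacabe')
  12 → (7, 'dddbbfcafdacabe')
  13 → (21, 'e')
  14 → (2, 'ebeefdddbbfcafdacabe')
  15 → (1, 'eebeefdddbbfcafdacabe')
  16 → (4, 'eefdddbbfcafdacabe')
  17 → (5, 'efdddbbfcafdacabe')
  18 → (12, 'fcafdacabe')
  19 → (15, 'fdacabe')
  20 → (6, 'fdddbbfcafdacabe')
  21 → (0, 'feebeefdddbbfcafdacabe')

SA = [19, 17, 14, 10, 20, 3, 11, 18, 13, 16, 9, 8, 7, 21, 2, 1, 4, 5, 12, 15, 6, 0]
[i] adj suffixes → lcp
  [1] 19/17 → 1 ('a')
  [2] 17/14 → 1 ('a')
  [3] 14/10 → 0 ('')
  [4] 10/20 → 1 ('b')
  [5] 20/3 → 2 ('be')
  [6] 3/11 → 1 ('b')
  [7] 11/18 → 0 ('')
  [8] 18/13 → 2 ('ca')
  [9] 13/16 → 0 ('')
  [10] 16/9 → 1 ('d')
  [11] 9/8 → 1 ('d')
  [12] 8/7 → 2 ('dd')
  [13] 7/21 → 0 ('')
  [14] 21/2 → 1 ('e')
  [15] 2/1 → 1 ('e')
  [16] 1/4 → 2 ('ee')
  [17] 4/5 → 1 ('e')
  [18] 5/12 → 0 ('')
  [19] 12/15 → 1 ('f')
  [20] 15/6 → 2 ('fd')
  [21] 6/0 → 1 ('f')

[0, 1, 1, 0, 1, 2, 1, 0, 2, 0, 1, 1, 2, 0, 1, 1, 2, 1, 0, 1, 2, 1]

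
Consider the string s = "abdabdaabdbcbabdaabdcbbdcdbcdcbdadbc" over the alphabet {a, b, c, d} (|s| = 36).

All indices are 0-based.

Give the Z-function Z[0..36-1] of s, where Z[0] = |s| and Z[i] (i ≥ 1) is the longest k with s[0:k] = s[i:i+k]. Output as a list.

[36, 0, 0, 4, 0, 0, 1, 3, 0, 0, 0, 0, 0, 4, 0, 0, 1, 3, 0, 0, 0, 0, 0, 0, 0, 0, 0, 0, 0, 0, 0, 0, 1, 0, 0, 0]

Z[0]=36
i=1: fresh scan; Z[1]=0
i=2: fresh scan; Z[2]=0
i=3: fresh scan; Z[3]=4 scan→box=[3,7)
i=4: min(r-i=3, Z[1]=0)=0; Z[4]=0
i=5: min(r-i=2, Z[2]=0)=0; Z[5]=0
i=6: min(r-i=1, Z[3]=4)=1; Z[6]=1
i=7: fresh scan; Z[7]=3 scan→box=[7,10)
i=8: min(r-i=2, Z[1]=0)=0; Z[8]=0
i=9: min(r-i=1, Z[2]=0)=0; Z[9]=0
i=10: fresh scan; Z[10]=0
i=11: fresh scan; Z[11]=0
i=12: fresh scan; Z[12]=0
i=13: fresh scan; Z[13]=4 scan→box=[13,17)
i=14: min(r-i=3, Z[1]=0)=0; Z[14]=0
i=15: min(r-i=2, Z[2]=0)=0; Z[15]=0
i=16: min(r-i=1, Z[3]=4)=1; Z[16]=1
i=17: fresh scan; Z[17]=3 scan→box=[17,20)
i=18: min(r-i=2, Z[1]=0)=0; Z[18]=0
i=19: min(r-i=1, Z[2]=0)=0; Z[19]=0
i=20: fresh scan; Z[20]=0
i=21: fresh scan; Z[21]=0
i=22: fresh scan; Z[22]=0
i=23: fresh scan; Z[23]=0
i=24: fresh scan; Z[24]=0
i=25: fresh scan; Z[25]=0
i=26: fresh scan; Z[26]=0
i=27: fresh scan; Z[27]=0
i=28: fresh scan; Z[28]=0
i=29: fresh scan; Z[29]=0
i=30: fresh scan; Z[30]=0
i=31: fresh scan; Z[31]=0
i=32: fresh scan; Z[32]=1 scan→box=[32,33)
i=33: fresh scan; Z[33]=0
i=34: fresh scan; Z[34]=0
i=35: fresh scan; Z[35]=0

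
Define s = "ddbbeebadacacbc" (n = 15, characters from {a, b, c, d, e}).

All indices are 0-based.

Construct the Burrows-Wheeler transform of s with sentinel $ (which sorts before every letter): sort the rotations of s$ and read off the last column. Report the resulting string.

rank  rotation          last
    0  $ddbbeebadacacbc  c
    1  acacbc$ddbbeebad  d
    2  acbc$ddbbeebadac  c
    3  adacacbc$ddbbeeb  b
    4  badacacbc$ddbbee  e
    5  bbeebadacacbc$dd  d
    6  bc$ddbbeebadacac  c
    7  beebadacacbc$ddb  b
    8  c$ddbbeebadacacb  b
    9  cacbc$ddbbeebada  a
   10  cbc$ddbbeebadaca  a
   11  dacacbc$ddbbeeba  a
   12  dbbeebadacacbc$d  d
   13  ddbbeebadacacbc$  $
   14  ebadacacbc$ddbbe  e
   15  eebadacacbc$ddbb  b

cdcbedcbbaaad$eb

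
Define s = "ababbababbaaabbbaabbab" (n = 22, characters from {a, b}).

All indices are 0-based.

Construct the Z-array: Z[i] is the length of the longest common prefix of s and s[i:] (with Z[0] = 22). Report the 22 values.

Z[0]=22
i=1: i≥r, start 0; Z[1]=0
i=2: i≥r, start 0; Z[2]=2 scan→box=[2,4)
i=3: min(r-i=1, Z[1]=0)=0; Z[3]=0
i=4: i≥r, start 0; Z[4]=0
i=5: i≥r, start 0; Z[5]=6 scan→box=[5,11)
i=6: min(r-i=5, Z[1]=0)=0; Z[6]=0
i=7: min(r-i=4, Z[2]=2)=2; Z[7]=2
i=8: min(r-i=3, Z[3]=0)=0; Z[8]=0
i=9: min(r-i=2, Z[4]=0)=0; Z[9]=0
i=10: min(r-i=1, Z[5]=6)=1; Z[10]=1
i=11: i≥r, start 0; Z[11]=1 scan→box=[11,12)
i=12: i≥r, start 0; Z[12]=2 scan→box=[12,14)
i=13: min(r-i=1, Z[1]=0)=0; Z[13]=0
i=14: i≥r, start 0; Z[14]=0
i=15: i≥r, start 0; Z[15]=0
i=16: i≥r, start 0; Z[16]=1 scan→box=[16,17)
i=17: i≥r, start 0; Z[17]=2 scan→box=[17,19)
i=18: min(r-i=1, Z[1]=0)=0; Z[18]=0
i=19: i≥r, start 0; Z[19]=0
i=20: i≥r, start 0; Z[20]=2 scan→box=[20,22)
i=21: min(r-i=1, Z[1]=0)=0; Z[21]=0

[22, 0, 2, 0, 0, 6, 0, 2, 0, 0, 1, 1, 2, 0, 0, 0, 1, 2, 0, 0, 2, 0]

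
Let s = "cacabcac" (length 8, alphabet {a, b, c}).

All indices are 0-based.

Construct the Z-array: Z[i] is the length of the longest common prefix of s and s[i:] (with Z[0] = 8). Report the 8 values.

Z[0]=8
i=1: outside box; Z[1]=0
i=2: outside box; Z[2]=2 grow→box=[2,4)
i=3: min(r-i=1, Z[1]=0)=0; Z[3]=0
i=4: outside box; Z[4]=0
i=5: outside box; Z[5]=3 grow→box=[5,8)
i=6: min(r-i=2, Z[1]=0)=0; Z[6]=0
i=7: min(r-i=1, Z[2]=2)=1; Z[7]=1

[8, 0, 2, 0, 0, 3, 0, 1]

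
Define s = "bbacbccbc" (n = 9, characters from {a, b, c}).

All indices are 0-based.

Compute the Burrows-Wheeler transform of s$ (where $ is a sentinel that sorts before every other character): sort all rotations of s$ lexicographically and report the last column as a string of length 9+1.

cbb$ccbcab

rank  rotation    last
    0  $bbacbccbc  c
    1  acbccbc$bb  b
    2  bacbccbc$b  b
    3  bbacbccbc$  $
    4  bc$bbacbcc  c
    5  bccbc$bbac  c
    6  c$bbacbccb  b
    7  cbc$bbacbc  c
    8  cbccbc$bba  a
    9  ccbc$bbacb  b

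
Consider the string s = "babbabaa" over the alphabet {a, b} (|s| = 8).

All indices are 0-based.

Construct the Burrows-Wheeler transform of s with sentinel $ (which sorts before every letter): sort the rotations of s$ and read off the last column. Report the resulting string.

rank  rotation   last
    0  $babbabaa  a
    1  a$babbaba  a
    2  aa$babbab  b
    3  abaa$babb  b
    4  abbabaa$b  b
    5  baa$babba  a
    6  babaa$bab  b
    7  babbabaa$  $
    8  bbabaa$ba  a

aabbbab$a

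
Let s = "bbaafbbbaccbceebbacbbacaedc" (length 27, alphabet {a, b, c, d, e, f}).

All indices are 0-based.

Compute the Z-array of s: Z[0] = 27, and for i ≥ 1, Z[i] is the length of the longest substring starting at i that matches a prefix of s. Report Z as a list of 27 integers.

[27, 1, 0, 0, 0, 2, 3, 1, 0, 0, 0, 1, 0, 0, 0, 3, 1, 0, 0, 3, 1, 0, 0, 0, 0, 0, 0]

Z[0]=27
i=1: outside box; Z[1]=1 scan→box=[1,2)
i=2: outside box; Z[2]=0
i=3: outside box; Z[3]=0
i=4: outside box; Z[4]=0
i=5: outside box; Z[5]=2 scan→box=[5,7)
i=6: min(r-i=1, Z[1]=1)=1; Z[6]=3 scan→box=[6,9)
i=7: min(r-i=2, Z[1]=1)=1; Z[7]=1
i=8: min(r-i=1, Z[2]=0)=0; Z[8]=0
i=9: outside box; Z[9]=0
i=10: outside box; Z[10]=0
i=11: outside box; Z[11]=1 scan→box=[11,12)
i=12: outside box; Z[12]=0
i=13: outside box; Z[13]=0
i=14: outside box; Z[14]=0
i=15: outside box; Z[15]=3 scan→box=[15,18)
i=16: min(r-i=2, Z[1]=1)=1; Z[16]=1
i=17: min(r-i=1, Z[2]=0)=0; Z[17]=0
i=18: outside box; Z[18]=0
i=19: outside box; Z[19]=3 scan→box=[19,22)
i=20: min(r-i=2, Z[1]=1)=1; Z[20]=1
i=21: min(r-i=1, Z[2]=0)=0; Z[21]=0
i=22: outside box; Z[22]=0
i=23: outside box; Z[23]=0
i=24: outside box; Z[24]=0
i=25: outside box; Z[25]=0
i=26: outside box; Z[26]=0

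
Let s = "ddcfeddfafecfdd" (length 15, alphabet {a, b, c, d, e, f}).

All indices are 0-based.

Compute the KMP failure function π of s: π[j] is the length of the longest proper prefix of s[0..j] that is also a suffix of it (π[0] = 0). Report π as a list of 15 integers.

[0, 1, 0, 0, 0, 1, 2, 0, 0, 0, 0, 0, 0, 1, 2]

π[0] = 0
j=1 s[j]='d': π[1]=1 (border 'd')
j=2 s[j]='c': k: 1→0; π[2]=0 (border '')
j=3 s[j]='f': π[3]=0 (border '')
j=4 s[j]='e': π[4]=0 (border '')
j=5 s[j]='d': π[5]=1 (border 'd')
j=6 s[j]='d': π[6]=2 (border 'dd')
j=7 s[j]='f': k: 2→1→0; π[7]=0 (border '')
j=8 s[j]='a': π[8]=0 (border '')
j=9 s[j]='f': π[9]=0 (border '')
j=10 s[j]='e': π[10]=0 (border '')
j=11 s[j]='c': π[11]=0 (border '')
j=12 s[j]='f': π[12]=0 (border '')
j=13 s[j]='d': π[13]=1 (border 'd')
j=14 s[j]='d': π[14]=2 (border 'dd')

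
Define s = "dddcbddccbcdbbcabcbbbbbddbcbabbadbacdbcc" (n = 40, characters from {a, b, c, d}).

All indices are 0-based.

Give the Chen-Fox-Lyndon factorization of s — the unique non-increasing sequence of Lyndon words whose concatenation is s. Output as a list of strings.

emit factor 1: 'd' (i=0, period=1)
emit factor 2: 'd' (i=1, period=1)
emit factor 3: 'd' (i=2, period=1)
emit factor 4: 'c' (i=3, period=1)
emit factor 5: 'bddcc' (i=4, period=5)
emit factor 6: 'bcd' (i=9, period=3)
emit factor 7: 'bbc' (i=12, period=3)
emit factor 8: 'abcbbbbbddbcb' (i=15, period=13)
emit factor 9: 'abbadbacdbcc' (i=28, period=12)

["d", "d", "d", "c", "bddcc", "bcd", "bbc", "abcbbbbbddbcb", "abbadbacdbcc"]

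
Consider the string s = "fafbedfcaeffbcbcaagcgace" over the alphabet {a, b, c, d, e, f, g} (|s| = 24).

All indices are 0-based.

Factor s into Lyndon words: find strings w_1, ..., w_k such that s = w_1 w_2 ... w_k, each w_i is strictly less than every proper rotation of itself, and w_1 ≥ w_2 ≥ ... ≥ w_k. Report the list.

["f", "afbedfc", "aeffbcbc", "aagcgace"]

emit factor 1: 'f' (i=0, period=1)
emit factor 2: 'afbedfc' (i=1, period=7)
emit factor 3: 'aeffbcbc' (i=8, period=8)
emit factor 4: 'aagcgace' (i=16, period=8)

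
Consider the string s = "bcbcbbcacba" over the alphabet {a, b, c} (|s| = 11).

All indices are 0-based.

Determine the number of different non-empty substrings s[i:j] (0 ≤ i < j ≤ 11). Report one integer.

rank | idx | suffix
   0 |  10 | a
   1 |   7 | acba
   2 |   9 | ba
   3 |   4 | bbcacba
   4 |   5 | bcacba
   5 |   2 | bcbbcacba
   6 |   0 | bcbcbbcacba
   7 |   6 | cacba
   8 |   8 | cba
   9 |   3 | cbbcacba
  10 |   1 | cbcbbcacba

SA = [10, 7, 9, 4, 5, 2, 0, 6, 8, 3, 1]
i: (SA[i-1],SA[i]) lcp shared
  1: (10,7) 1 'a'
  2: (7,9) 0 ''
  3: (9,4) 1 'b'
  4: (4,5) 1 'b'
  5: (5,2) 2 'bc'
  6: (2,0) 3 'bcb'
  7: (0,6) 0 ''
  8: (6,8) 1 'c'
  9: (8,3) 2 'cb'
  10: (3,1) 2 'cb'

n(n+1)/2 = 11·12/2 = 66
Σ LCP = 0 + 1 + 0 + 1 + 1 + 2 + 3 + 0 + 1 + 2 + 2 = 13
distinct = 66 − 13 = 53

53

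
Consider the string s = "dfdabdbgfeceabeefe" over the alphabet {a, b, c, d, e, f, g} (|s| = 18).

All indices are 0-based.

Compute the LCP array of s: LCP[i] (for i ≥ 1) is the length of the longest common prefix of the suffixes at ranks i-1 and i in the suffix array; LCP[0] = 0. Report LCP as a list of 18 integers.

sorted suffixes:
  #0 SA[0]=3  'abdbgfeceabeefe'
  #1 SA[1]=12  'abeefe'
  #2 SA[2]=4  'bdbgfeceabeefe'
  #3 SA[3]=13  'beefe'
  #4 SA[4]=6  'bgfeceabeefe'
  #5 SA[5]=10  'ceabeefe'
  #6 SA[6]=2  'dabdbgfeceabeefe'
  #7 SA[7]=5  'dbgfeceabeefe'
  #8 SA[8]=0  'dfdabdbgfeceabeefe'
  #9 SA[9]=17  'e'
  #10 SA[10]=11  'eabeefe'
  #11 SA[11]=9  'eceabeefe'
  #12 SA[12]=14  'eefe'
  #13 SA[13]=15  'efe'
  #14 SA[14]=1  'fdabdbgfeceabeefe'
  #15 SA[15]=16  'fe'
  #16 SA[16]=8  'feceabeefe'
  #17 SA[17]=7  'gfeceabeefe'

SA = [3, 12, 4, 13, 6, 10, 2, 5, 0, 17, 11, 9, 14, 15, 1, 16, 8, 7]
rank  pair      lcp
   1  s[3:],s[12:]  2  'ab'
   2  s[12:],s[4:]  0  ''
   3  s[4:],s[13:]  1  'b'
   4  s[13:],s[6:]  1  'b'
   5  s[6:],s[10:]  0  ''
   6  s[10:],s[2:]  0  ''
   7  s[2:],s[5:]  1  'd'
   8  s[5:],s[0:]  1  'd'
   9  s[0:],s[17:]  0  ''
  10  s[17:],s[11:]  1  'e'
  11  s[11:],s[9:]  1  'e'
  12  s[9:],s[14:]  1  'e'
  13  s[14:],s[15:]  1  'e'
  14  s[15:],s[1:]  0  ''
  15  s[1:],s[16:]  1  'f'
  16  s[16:],s[8:]  2  'fe'
  17  s[8:],s[7:]  0  ''

[0, 2, 0, 1, 1, 0, 0, 1, 1, 0, 1, 1, 1, 1, 0, 1, 2, 0]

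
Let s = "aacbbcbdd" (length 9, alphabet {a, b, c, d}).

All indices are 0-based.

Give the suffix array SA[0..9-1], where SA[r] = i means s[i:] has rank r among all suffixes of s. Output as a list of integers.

[0, 1, 3, 4, 6, 2, 5, 8, 7]

sorted suffixes:
  #0 SA[0]=0  'aacbbcbdd'
  #1 SA[1]=1  'acbbcbdd'
  #2 SA[2]=3  'bbcbdd'
  #3 SA[3]=4  'bcbdd'
  #4 SA[4]=6  'bdd'
  #5 SA[5]=2  'cbbcbdd'
  #6 SA[6]=5  'cbdd'
  #7 SA[7]=8  'd'
  #8 SA[8]=7  'dd'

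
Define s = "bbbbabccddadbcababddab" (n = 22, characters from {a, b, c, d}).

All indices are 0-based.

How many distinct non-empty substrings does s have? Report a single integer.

rank | idx | suffix
   0 |  20 | ab
   1 |  14 | ababddab
   2 |   4 | abccddadbcababddab
   3 |  16 | abddab
   4 |  10 | adbcababddab
   5 |  21 | b
   6 |   3 | babccddadbcababddab
   7 |  15 | babddab
   8 |   2 | bbabccddadbcababddab
   9 |   1 | bbbabccddadbcababddab
  10 |   0 | bbbbabccddadbcababddab
  11 |  12 | bcababddab
  12 |   5 | bccddadbcababddab
  13 |  17 | bddab
  14 |  13 | cababddab
  15 |   6 | ccddadbcababddab
  16 |   7 | cddadbcababddab
  17 |  19 | dab
  18 |   9 | dadbcababddab
  19 |  11 | dbcababddab
  20 |  18 | ddab
  21 |   8 | ddadbcababddab

SA = [20, 14, 4, 16, 10, 21, 3, 15, 2, 1, 0, 12, 5, 17, 13, 6, 7, 19, 9, 11, 18, 8]
[i] adj suffixes → lcp
  [1] 20/14 → 2 ('ab')
  [2] 14/4 → 2 ('ab')
  [3] 4/16 → 2 ('ab')
  [4] 16/10 → 1 ('a')
  [5] 10/21 → 0 ('')
  [6] 21/3 → 1 ('b')
  [7] 3/15 → 3 ('bab')
  [8] 15/2 → 1 ('b')
  [9] 2/1 → 2 ('bb')
  [10] 1/0 → 3 ('bbb')
  [11] 0/12 → 1 ('b')
  [12] 12/5 → 2 ('bc')
  [13] 5/17 → 1 ('b')
  [14] 17/13 → 0 ('')
  [15] 13/6 → 1 ('c')
  [16] 6/7 → 1 ('c')
  [17] 7/19 → 0 ('')
  [18] 19/9 → 2 ('da')
  [19] 9/11 → 1 ('d')
  [20] 11/18 → 1 ('d')
  [21] 18/8 → 3 ('dda')

n(n+1)/2 = 22·23/2 = 253
Σ LCP = 0 + 2 + 2 + 2 + 1 + 0 + 1 + 3 + 1 + 2 + 3 + 1 + 2 + 1 + 0 + 1 + 1 + 0 + 2 + 1 + 1 + 3 = 30
distinct = 253 − 30 = 223

223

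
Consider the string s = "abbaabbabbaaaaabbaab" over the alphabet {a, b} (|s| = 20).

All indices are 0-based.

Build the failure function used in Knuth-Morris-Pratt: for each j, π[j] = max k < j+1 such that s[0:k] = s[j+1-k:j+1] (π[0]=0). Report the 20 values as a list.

π[0] = 0
j=1 s[j]='b': π[1]=0 (border '')
j=2 s[j]='b': π[2]=0 (border '')
j=3 s[j]='a': π[3]=1 (border 'a')
j=4 s[j]='a': k: 1→0; π[4]=1 (border 'a')
j=5 s[j]='b': π[5]=2 (border 'ab')
j=6 s[j]='b': π[6]=3 (border 'abb')
j=7 s[j]='a': π[7]=4 (border 'abba')
j=8 s[j]='b': k: 4→1; π[8]=2 (border 'ab')
j=9 s[j]='b': π[9]=3 (border 'abb')
j=10 s[j]='a': π[10]=4 (border 'abba')
j=11 s[j]='a': π[11]=5 (border 'abbaa')
j=12 s[j]='a': k: 5→1→0; π[12]=1 (border 'a')
j=13 s[j]='a': k: 1→0; π[13]=1 (border 'a')
j=14 s[j]='a': k: 1→0; π[14]=1 (border 'a')
j=15 s[j]='b': π[15]=2 (border 'ab')
j=16 s[j]='b': π[16]=3 (border 'abb')
j=17 s[j]='a': π[17]=4 (border 'abba')
j=18 s[j]='a': π[18]=5 (border 'abbaa')
j=19 s[j]='b': π[19]=6 (border 'abbaab')

[0, 0, 0, 1, 1, 2, 3, 4, 2, 3, 4, 5, 1, 1, 1, 2, 3, 4, 5, 6]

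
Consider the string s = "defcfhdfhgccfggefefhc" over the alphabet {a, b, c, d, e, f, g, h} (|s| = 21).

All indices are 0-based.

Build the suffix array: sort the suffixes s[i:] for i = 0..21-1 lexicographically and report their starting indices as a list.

rank→(start, suffix):
  0 → (20, 'c')
  1 → (10, 'ccfggefefhc')
  2 → (11, 'cfggefefhc')
  3 → (3, 'cfhdfhgccfggefefhc')
  4 → (0, 'defcfhdfhgccfggefefhc')
  5 → (6, 'dfhgccfggefefhc')
  6 → (1, 'efcfhdfhgccfggefefhc')
  7 → (15, 'efefhc')
  8 → (17, 'efhc')
  9 → (2, 'fcfhdfhgccfggefefhc')
  10 → (16, 'fefhc')
  11 → (12, 'fggefefhc')
  12 → (18, 'fhc')
  13 → (4, 'fhdfhgccfggefefhc')
  14 → (7, 'fhgccfggefefhc')
  15 → (9, 'gccfggefefhc')
  16 → (14, 'gefefhc')
  17 → (13, 'ggefefhc')
  18 → (19, 'hc')
  19 → (5, 'hdfhgccfggefefhc')
  20 → (8, 'hgccfggefefhc')

[20, 10, 11, 3, 0, 6, 1, 15, 17, 2, 16, 12, 18, 4, 7, 9, 14, 13, 19, 5, 8]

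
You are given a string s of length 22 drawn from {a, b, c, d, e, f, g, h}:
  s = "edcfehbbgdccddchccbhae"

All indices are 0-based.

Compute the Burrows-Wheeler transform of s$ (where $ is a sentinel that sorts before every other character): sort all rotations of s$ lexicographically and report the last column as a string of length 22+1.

rank  rotation                 last
    0  $edcfehbbgdccddchccbhae  e
    1  ae$edcfehbbgdccddchccbh  h
    2  bbgdccddchccbhae$edcfeh  h
    3  bgdccddchccbhae$edcfehb  b
    4  bhae$edcfehbbgdccddchcc  c
    5  cbhae$edcfehbbgdccddchc  c
    6  ccbhae$edcfehbbgdccddch  h
    7  ccddchccbhae$edcfehbbgd  d
    8  cddchccbhae$edcfehbbgdc  c
    9  cfehbbgdccddchccbhae$ed  d
   10  chccbhae$edcfehbbgdccdd  d
   11  dccddchccbhae$edcfehbbg  g
   12  dcfehbbgdccddchccbhae$e  e
   13  dchccbhae$edcfehbbgdccd  d
   14  ddchccbhae$edcfehbbgdcc  c
   15  e$edcfehbbgdccddchccbha  a
   16  edcfehbbgdccddchccbhae$  $
   17  ehbbgdccddchccbhae$edcf  f
   18  fehbbgdccddchccbhae$edc  c
   19  gdccddchccbhae$edcfehbb  b
   20  hae$edcfehbbgdccddchccb  b
   21  hbbgdccddchccbhae$edcfe  e
   22  hccbhae$edcfehbbgdccddc  c

ehhbcchdcddgedca$fcbbec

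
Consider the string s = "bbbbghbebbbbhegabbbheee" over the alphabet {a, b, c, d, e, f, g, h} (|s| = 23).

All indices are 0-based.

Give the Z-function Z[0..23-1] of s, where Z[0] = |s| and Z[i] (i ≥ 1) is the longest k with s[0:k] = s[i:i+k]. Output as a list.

Z[0]=23
i=1: i≥r, start 0; Z[1]=3 grow→box=[1,4)
i=2: min(r-i=2, Z[1]=3)=2; Z[2]=2
i=3: min(r-i=1, Z[2]=2)=1; Z[3]=1
i=4: i≥r, start 0; Z[4]=0
i=5: i≥r, start 0; Z[5]=0
i=6: i≥r, start 0; Z[6]=1 grow→box=[6,7)
i=7: i≥r, start 0; Z[7]=0
i=8: i≥r, start 0; Z[8]=4 grow→box=[8,12)
i=9: min(r-i=3, Z[1]=3)=3; Z[9]=3
i=10: min(r-i=2, Z[2]=2)=2; Z[10]=2
i=11: min(r-i=1, Z[3]=1)=1; Z[11]=1
i=12: i≥r, start 0; Z[12]=0
i=13: i≥r, start 0; Z[13]=0
i=14: i≥r, start 0; Z[14]=0
i=15: i≥r, start 0; Z[15]=0
i=16: i≥r, start 0; Z[16]=3 grow→box=[16,19)
i=17: min(r-i=2, Z[1]=3)=2; Z[17]=2
i=18: min(r-i=1, Z[2]=2)=1; Z[18]=1
i=19: i≥r, start 0; Z[19]=0
i=20: i≥r, start 0; Z[20]=0
i=21: i≥r, start 0; Z[21]=0
i=22: i≥r, start 0; Z[22]=0

[23, 3, 2, 1, 0, 0, 1, 0, 4, 3, 2, 1, 0, 0, 0, 0, 3, 2, 1, 0, 0, 0, 0]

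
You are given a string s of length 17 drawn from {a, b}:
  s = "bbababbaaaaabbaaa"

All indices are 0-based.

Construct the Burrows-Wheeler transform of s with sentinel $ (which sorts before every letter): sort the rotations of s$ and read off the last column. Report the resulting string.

aaabbaaababbbbaaa$

rank  rotation            last
    0  $bbababbaaaaabbaaa  a
    1  a$bbababbaaaaabbaa  a
    2  aa$bbababbaaaaabba  a
    3  aaa$bbababbaaaaabb  b
    4  aaaaabbaaa$bbababb  b
    5  aaaabbaaa$bbababba  a
    6  aaabbaaa$bbababbaa  a
    7  aabbaaa$bbababbaaa  a
    8  ababbaaaaabbaaa$bb  b
    9  abbaaa$bbababbaaaa  a
   10  abbaaaaabbaaa$bbab  b
   11  baaa$bbababbaaaaab  b
   12  baaaaabbaaa$bbabab  b
   13  bababbaaaaabbaaa$b  b
   14  babbaaaaabbaaa$bba  a
   15  bbaaa$bbababbaaaaa  a
   16  bbaaaaabbaaa$bbaba  a
   17  bbababbaaaaabbaaa$  $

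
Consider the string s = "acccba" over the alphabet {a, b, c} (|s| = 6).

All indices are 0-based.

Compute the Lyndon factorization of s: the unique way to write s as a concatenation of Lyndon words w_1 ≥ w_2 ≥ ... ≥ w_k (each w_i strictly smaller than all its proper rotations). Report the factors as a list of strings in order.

["acccb", "a"]

emit factor 1: 'acccb' (i=0, period=5)
emit factor 2: 'a' (i=5, period=1)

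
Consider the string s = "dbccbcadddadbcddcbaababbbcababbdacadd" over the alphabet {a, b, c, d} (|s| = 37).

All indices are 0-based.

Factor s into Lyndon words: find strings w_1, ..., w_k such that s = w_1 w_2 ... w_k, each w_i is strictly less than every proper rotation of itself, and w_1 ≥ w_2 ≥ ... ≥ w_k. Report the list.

["d", "bcc", "bc", "addd", "adbcddcb", "aababbbcababbdacadd"]

emit factor 1: 'd' (i=0, period=1)
emit factor 2: 'bcc' (i=1, period=3)
emit factor 3: 'bc' (i=4, period=2)
emit factor 4: 'addd' (i=6, period=4)
emit factor 5: 'adbcddcb' (i=10, period=8)
emit factor 6: 'aababbbcababbdacadd' (i=18, period=19)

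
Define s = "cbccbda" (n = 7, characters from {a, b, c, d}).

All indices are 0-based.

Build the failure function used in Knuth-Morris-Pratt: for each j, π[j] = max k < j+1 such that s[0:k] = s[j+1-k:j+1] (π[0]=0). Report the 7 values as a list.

π[0] = 0
j=1 s[j]='b': π[1]=0 (border '')
j=2 s[j]='c': π[2]=1 (border 'c')
j=3 s[j]='c': k: 1→0; π[3]=1 (border 'c')
j=4 s[j]='b': π[4]=2 (border 'cb')
j=5 s[j]='d': k: 2→0; π[5]=0 (border '')
j=6 s[j]='a': π[6]=0 (border '')

[0, 0, 1, 1, 2, 0, 0]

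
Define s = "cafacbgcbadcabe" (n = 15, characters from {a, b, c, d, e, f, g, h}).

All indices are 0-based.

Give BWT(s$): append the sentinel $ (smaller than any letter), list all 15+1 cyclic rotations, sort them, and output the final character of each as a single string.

rank  rotation          last
    0  $cafacbgcbadcabe  e
    1  abe$cafacbgcbadc  c
    2  acbgcbadcabe$caf  f
    3  adcabe$cafacbgcb  b
    4  afacbgcbadcabe$c  c
    5  badcabe$cafacbgc  c
    6  be$cafacbgcbadca  a
    7  bgcbadcabe$cafac  c
    8  cabe$cafacbgcbad  d
    9  cafacbgcbadcabe$  $
   10  cbadcabe$cafacbg  g
   11  cbgcbadcabe$cafa  a
   12  dcabe$cafacbgcba  a
   13  e$cafacbgcbadcab  b
   14  facbgcbadcabe$ca  a
   15  gcbadcabe$cafacb  b

ecfbccacd$gaabab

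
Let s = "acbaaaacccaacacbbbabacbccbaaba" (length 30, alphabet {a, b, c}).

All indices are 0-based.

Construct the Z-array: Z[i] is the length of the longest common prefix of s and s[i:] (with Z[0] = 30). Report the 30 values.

Z[0]=30
i=1: i≥r, start 0; Z[1]=0
i=2: i≥r, start 0; Z[2]=0
i=3: i≥r, start 0; Z[3]=1 extend→box=[3,4)
i=4: i≥r, start 0; Z[4]=1 extend→box=[4,5)
i=5: i≥r, start 0; Z[5]=1 extend→box=[5,6)
i=6: i≥r, start 0; Z[6]=2 extend→box=[6,8)
i=7: min(r-i=1, Z[1]=0)=0; Z[7]=0
i=8: i≥r, start 0; Z[8]=0
i=9: i≥r, start 0; Z[9]=0
i=10: i≥r, start 0; Z[10]=1 extend→box=[10,11)
i=11: i≥r, start 0; Z[11]=2 extend→box=[11,13)
i=12: min(r-i=1, Z[1]=0)=0; Z[12]=0
i=13: i≥r, start 0; Z[13]=3 extend→box=[13,16)
i=14: min(r-i=2, Z[1]=0)=0; Z[14]=0
i=15: min(r-i=1, Z[2]=0)=0; Z[15]=0
i=16: i≥r, start 0; Z[16]=0
i=17: i≥r, start 0; Z[17]=0
i=18: i≥r, start 0; Z[18]=1 extend→box=[18,19)
i=19: i≥r, start 0; Z[19]=0
i=20: i≥r, start 0; Z[20]=3 extend→box=[20,23)
i=21: min(r-i=2, Z[1]=0)=0; Z[21]=0
i=22: min(r-i=1, Z[2]=0)=0; Z[22]=0
i=23: i≥r, start 0; Z[23]=0
i=24: i≥r, start 0; Z[24]=0
i=25: i≥r, start 0; Z[25]=0
i=26: i≥r, start 0; Z[26]=1 extend→box=[26,27)
i=27: i≥r, start 0; Z[27]=1 extend→box=[27,28)
i=28: i≥r, start 0; Z[28]=0
i=29: i≥r, start 0; Z[29]=1 extend→box=[29,30)

[30, 0, 0, 1, 1, 1, 2, 0, 0, 0, 1, 2, 0, 3, 0, 0, 0, 0, 1, 0, 3, 0, 0, 0, 0, 0, 1, 1, 0, 1]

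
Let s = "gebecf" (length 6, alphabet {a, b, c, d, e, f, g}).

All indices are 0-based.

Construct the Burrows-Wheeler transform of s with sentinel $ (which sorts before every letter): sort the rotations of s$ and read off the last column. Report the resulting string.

feegbc$

rank  rotation last
    0  $gebecf  f
    1  becf$ge  e
    2  cf$gebe  e
    3  ebecf$g  g
    4  ecf$geb  b
    5  f$gebec  c
    6  gebecf$  $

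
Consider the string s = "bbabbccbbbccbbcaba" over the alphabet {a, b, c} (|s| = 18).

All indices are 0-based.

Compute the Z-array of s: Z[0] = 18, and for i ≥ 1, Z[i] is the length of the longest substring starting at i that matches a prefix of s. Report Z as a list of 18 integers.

[18, 1, 0, 2, 1, 0, 0, 2, 2, 1, 0, 0, 2, 1, 0, 0, 1, 0]

Z[0]=18
i=1: outside box; Z[1]=1 extend→box=[1,2)
i=2: outside box; Z[2]=0
i=3: outside box; Z[3]=2 extend→box=[3,5)
i=4: min(r-i=1, Z[1]=1)=1; Z[4]=1
i=5: outside box; Z[5]=0
i=6: outside box; Z[6]=0
i=7: outside box; Z[7]=2 extend→box=[7,9)
i=8: min(r-i=1, Z[1]=1)=1; Z[8]=2 extend→box=[8,10)
i=9: min(r-i=1, Z[1]=1)=1; Z[9]=1
i=10: outside box; Z[10]=0
i=11: outside box; Z[11]=0
i=12: outside box; Z[12]=2 extend→box=[12,14)
i=13: min(r-i=1, Z[1]=1)=1; Z[13]=1
i=14: outside box; Z[14]=0
i=15: outside box; Z[15]=0
i=16: outside box; Z[16]=1 extend→box=[16,17)
i=17: outside box; Z[17]=0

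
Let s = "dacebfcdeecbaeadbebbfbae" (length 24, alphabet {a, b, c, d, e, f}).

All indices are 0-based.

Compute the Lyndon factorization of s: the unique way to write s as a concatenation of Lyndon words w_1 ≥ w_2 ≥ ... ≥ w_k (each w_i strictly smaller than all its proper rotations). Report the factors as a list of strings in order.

emit factor 1: 'd' (i=0, period=1)
emit factor 2: 'acebfcdeecbaeadbebbfbae' (i=1, period=23)

["d", "acebfcdeecbaeadbebbfbae"]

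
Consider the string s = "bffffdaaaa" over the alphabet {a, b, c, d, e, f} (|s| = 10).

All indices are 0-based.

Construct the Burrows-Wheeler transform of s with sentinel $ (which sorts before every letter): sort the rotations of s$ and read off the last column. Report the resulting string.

aaaad$ffffb

rank  rotation     last
    0  $bffffdaaaa  a
    1  a$bffffdaaa  a
    2  aa$bffffdaa  a
    3  aaa$bffffda  a
    4  aaaa$bffffd  d
    5  bffffdaaaa$  $
    6  daaaa$bffff  f
    7  fdaaaa$bfff  f
    8  ffdaaaa$bff  f
    9  fffdaaaa$bf  f
   10  ffffdaaaa$b  b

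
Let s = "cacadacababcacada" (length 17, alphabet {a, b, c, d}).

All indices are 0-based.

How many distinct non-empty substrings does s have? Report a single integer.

rank | idx | suffix
   0 |  16 | a
   1 |   7 | ababcacada
   2 |   9 | abcacada
   3 |   5 | acababcacada
   4 |  12 | acada
   5 |   1 | acadacababcacada
   6 |  14 | ada
   7 |   3 | adacababcacada
   8 |   8 | babcacada
   9 |  10 | bcacada
  10 |   6 | cababcacada
  11 |  11 | cacada
  12 |   0 | cacadacababcacada
  13 |  13 | cada
  14 |   2 | cadacababcacada
  15 |  15 | da
  16 |   4 | dacababcacada

SA = [16, 7, 9, 5, 12, 1, 14, 3, 8, 10, 6, 11, 0, 13, 2, 15, 4]
rank  pair      lcp
   1  s[16:],s[7:]  1  'a'
   2  s[7:],s[9:]  2  'ab'
   3  s[9:],s[5:]  1  'a'
   4  s[5:],s[12:]  3  'aca'
   5  s[12:],s[1:]  5  'acada'
   6  s[1:],s[14:]  1  'a'
   7  s[14:],s[3:]  3  'ada'
   8  s[3:],s[8:]  0  ''
   9  s[8:],s[10:]  1  'b'
  10  s[10:],s[6:]  0  ''
  11  s[6:],s[11:]  2  'ca'
  12  s[11:],s[0:]  6  'cacada'
  13  s[0:],s[13:]  2  'ca'
  14  s[13:],s[2:]  4  'cada'
  15  s[2:],s[15:]  0  ''
  16  s[15:],s[4:]  2  'da'

n(n+1)/2 = 17·18/2 = 153
Σ LCP = 0 + 1 + 2 + 1 + 3 + 5 + 1 + 3 + 0 + 1 + 0 + 2 + 6 + 2 + 4 + 0 + 2 = 33
distinct = 153 − 33 = 120

120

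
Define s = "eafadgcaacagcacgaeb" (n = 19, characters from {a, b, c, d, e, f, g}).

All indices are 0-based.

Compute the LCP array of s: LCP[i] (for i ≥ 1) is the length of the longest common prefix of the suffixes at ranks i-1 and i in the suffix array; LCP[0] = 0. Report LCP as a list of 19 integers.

[0, 1, 2, 1, 1, 1, 1, 0, 0, 2, 2, 1, 0, 0, 1, 0, 0, 1, 3]

rank→(start, suffix):
  0 → (7, 'aacagcacgaeb')
  1 → (8, 'acagcacgaeb')
  2 → (13, 'acgaeb')
  3 → (3, 'adgcaacagcacgaeb')
  4 → (16, 'aeb')
  5 → (1, 'afadgcaacagcacgaeb')
  6 → (10, 'agcacgaeb')
  7 → (18, 'b')
  8 → (6, 'caacagcacgaeb')
  9 → (12, 'cacgaeb')
  10 → (9, 'cagcacgaeb')
  11 → (14, 'cgaeb')
  12 → (4, 'dgcaacagcacgaeb')
  13 → (0, 'eafadgcaacagcacgaeb')
  14 → (17, 'eb')
  15 → (2, 'fadgcaacagcacgaeb')
  16 → (15, 'gaeb')
  17 → (5, 'gcaacagcacgaeb')
  18 → (11, 'gcacgaeb')

SA = [7, 8, 13, 3, 16, 1, 10, 18, 6, 12, 9, 14, 4, 0, 17, 2, 15, 5, 11]
i: (SA[i-1],SA[i]) lcp shared
  1: (7,8) 1 'a'
  2: (8,13) 2 'ac'
  3: (13,3) 1 'a'
  4: (3,16) 1 'a'
  5: (16,1) 1 'a'
  6: (1,10) 1 'a'
  7: (10,18) 0 ''
  8: (18,6) 0 ''
  9: (6,12) 2 'ca'
  10: (12,9) 2 'ca'
  11: (9,14) 1 'c'
  12: (14,4) 0 ''
  13: (4,0) 0 ''
  14: (0,17) 1 'e'
  15: (17,2) 0 ''
  16: (2,15) 0 ''
  17: (15,5) 1 'g'
  18: (5,11) 3 'gca'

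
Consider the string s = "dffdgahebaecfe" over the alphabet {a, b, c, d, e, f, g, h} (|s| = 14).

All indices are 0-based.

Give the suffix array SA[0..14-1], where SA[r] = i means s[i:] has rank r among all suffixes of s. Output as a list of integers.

[9, 5, 8, 11, 0, 3, 13, 7, 10, 2, 12, 1, 4, 6]

sorted suffixes:
  #0 SA[0]=9  'aecfe'
  #1 SA[1]=5  'ahebaecfe'
  #2 SA[2]=8  'baecfe'
  #3 SA[3]=11  'cfe'
  #4 SA[4]=0  'dffdgahebaecfe'
  #5 SA[5]=3  'dgahebaecfe'
  #6 SA[6]=13  'e'
  #7 SA[7]=7  'ebaecfe'
  #8 SA[8]=10  'ecfe'
  #9 SA[9]=2  'fdgahebaecfe'
  #10 SA[10]=12  'fe'
  #11 SA[11]=1  'ffdgahebaecfe'
  #12 SA[12]=4  'gahebaecfe'
  #13 SA[13]=6  'hebaecfe'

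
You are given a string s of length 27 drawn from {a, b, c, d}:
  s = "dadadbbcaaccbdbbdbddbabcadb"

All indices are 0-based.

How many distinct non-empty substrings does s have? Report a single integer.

338

rank→(start, suffix):
  0 → (8, 'aaccbdbbdbddbabcadb')
  1 → (21, 'abcadb')
  2 → (9, 'accbdbbdbddbabcadb')
  3 → (1, 'adadbbcaaccbdbbdbddbabcadb')
  4 → (24, 'adb')
  5 → (3, 'adbbcaaccbdbbdbddbabcadb')
  6 → (26, 'b')
  7 → (20, 'babcadb')
  8 → (5, 'bbcaaccbdbbdbddbabcadb')
  9 → (14, 'bbdbddbabcadb')
  10 → (6, 'bcaaccbdbbdbddbabcadb')
  11 → (22, 'bcadb')
  12 → (12, 'bdbbdbddbabcadb')
  13 → (15, 'bdbddbabcadb')
  14 → (17, 'bddbabcadb')
  15 → (7, 'caaccbdbbdbddbabcadb')
  16 → (23, 'cadb')
  17 → (11, 'cbdbbdbddbabcadb')
  18 → (10, 'ccbdbbdbddbabcadb')
  19 → (0, 'dadadbbcaaccbdbbdbddbabcadb')
  20 → (2, 'dadbbcaaccbdbbdbddbabcadb')
  21 → (25, 'db')
  22 → (19, 'dbabcadb')
  23 → (4, 'dbbcaaccbdbbdbddbabcadb')
  24 → (13, 'dbbdbddbabcadb')
  25 → (16, 'dbddbabcadb')
  26 → (18, 'ddbabcadb')

SA = [8, 21, 9, 1, 24, 3, 26, 20, 5, 14, 6, 22, 12, 15, 17, 7, 23, 11, 10, 0, 2, 25, 19, 4, 13, 16, 18]
i: (SA[i-1],SA[i]) lcp shared
  1: (8,21) 1 'a'
  2: (21,9) 1 'a'
  3: (9,1) 1 'a'
  4: (1,24) 2 'ad'
  5: (24,3) 3 'adb'
  6: (3,26) 0 ''
  7: (26,20) 1 'b'
  8: (20,5) 1 'b'
  9: (5,14) 2 'bb'
  10: (14,6) 1 'b'
  11: (6,22) 3 'bca'
  12: (22,12) 1 'b'
  13: (12,15) 3 'bdb'
  14: (15,17) 2 'bd'
  15: (17,7) 0 ''
  16: (7,23) 2 'ca'
  17: (23,11) 1 'c'
  18: (11,10) 1 'c'
  19: (10,0) 0 ''
  20: (0,2) 3 'dad'
  21: (2,25) 1 'd'
  22: (25,19) 2 'db'
  23: (19,4) 2 'db'
  24: (4,13) 3 'dbb'
  25: (13,16) 2 'db'
  26: (16,18) 1 'd'

n(n+1)/2 = 27·28/2 = 378
Σ LCP = 0 + 1 + 1 + 1 + 2 + 3 + 0 + 1 + 1 + 2 + 1 + 3 + 1 + 3 + 2 + 0 + 2 + 1 + 1 + 0 + 3 + 1 + 2 + 2 + 3 + 2 + 1 = 40
distinct = 378 − 40 = 338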